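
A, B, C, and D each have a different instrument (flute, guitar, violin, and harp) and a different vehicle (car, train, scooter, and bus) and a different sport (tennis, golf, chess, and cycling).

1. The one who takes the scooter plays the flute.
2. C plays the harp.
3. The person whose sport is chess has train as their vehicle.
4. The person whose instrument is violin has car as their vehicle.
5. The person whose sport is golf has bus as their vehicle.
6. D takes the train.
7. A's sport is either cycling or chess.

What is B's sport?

tennis

With clues 1–6, chess and golf are impossible for B's sport.
With clues 1–7, cycling is impossible for B's sport.
That leaves tennis.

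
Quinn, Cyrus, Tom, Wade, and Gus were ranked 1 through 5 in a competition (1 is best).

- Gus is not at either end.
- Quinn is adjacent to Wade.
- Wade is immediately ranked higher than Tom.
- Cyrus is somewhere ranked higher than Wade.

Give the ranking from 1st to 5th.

From clue 1: Gus is in {2,3,4}.
From clues 1–3: Quinn is in {1,3}.
From clues 1–4: Cyrus → rank 1, Gus → rank 2, Quinn → rank 3, Wade → rank 4, Tom → rank 5.

Cyrus, Gus, Quinn, Wade, Tom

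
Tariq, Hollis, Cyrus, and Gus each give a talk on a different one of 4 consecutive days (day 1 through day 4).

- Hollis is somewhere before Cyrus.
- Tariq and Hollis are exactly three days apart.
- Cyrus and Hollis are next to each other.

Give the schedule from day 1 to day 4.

Hollis, Cyrus, Gus, Tariq

From clue 1: Hollis is in {1,2,3}.
From clues 1–2: Hollis → day 1, Tariq → day 4.
From clues 1–3: Cyrus → day 2, Gus → day 3.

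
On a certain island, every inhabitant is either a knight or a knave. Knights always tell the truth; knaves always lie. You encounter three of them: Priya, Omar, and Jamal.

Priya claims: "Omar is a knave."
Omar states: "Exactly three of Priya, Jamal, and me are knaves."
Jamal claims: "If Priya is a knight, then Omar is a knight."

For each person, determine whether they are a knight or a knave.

Consider Priya. Suppose Priya is a knave.
Then no assignment of the remaining roles makes every statement match its speaker's type — contradiction.
So Priya is a knight.
With that fixed, Omar's statement is false, so Omar is a knave.
With that fixed, Jamal's statement is false, so Jamal is a knave.

Priya: knight, Omar: knave, Jamal: knave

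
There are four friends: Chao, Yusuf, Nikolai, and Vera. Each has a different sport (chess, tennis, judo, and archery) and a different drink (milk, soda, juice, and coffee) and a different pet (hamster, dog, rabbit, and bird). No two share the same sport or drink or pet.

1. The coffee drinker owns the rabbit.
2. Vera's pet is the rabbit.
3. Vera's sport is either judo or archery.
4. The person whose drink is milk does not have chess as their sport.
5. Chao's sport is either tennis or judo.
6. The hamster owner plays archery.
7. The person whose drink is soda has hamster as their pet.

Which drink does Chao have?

With clues 1–2, coffee is impossible for Chao's drink.
With clues 1–7, juice and soda are impossible for Chao's drink.
That leaves milk.

milk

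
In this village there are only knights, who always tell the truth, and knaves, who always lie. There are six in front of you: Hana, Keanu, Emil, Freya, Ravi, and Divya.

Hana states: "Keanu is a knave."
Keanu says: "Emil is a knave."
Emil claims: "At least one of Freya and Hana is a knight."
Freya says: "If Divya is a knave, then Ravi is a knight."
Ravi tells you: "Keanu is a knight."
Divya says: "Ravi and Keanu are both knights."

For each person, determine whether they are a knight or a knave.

Hana: knight, Keanu: knave, Emil: knight, Freya: knave, Ravi: knave, Divya: knave

Consider Hana. Suppose Hana is a knave.
Then no assignment of the remaining roles makes every statement match its speaker's type — contradiction.
So Hana is a knight.
With that fixed, Emil's statement is true, so Emil is a knight.
With that fixed, Keanu's statement is false, so Keanu is a knave.
With that fixed, Ravi's statement is false, so Ravi is a knave.
With that fixed, Divya's statement is false, so Divya is a knave.
With that fixed, Freya's statement is false, so Freya is a knave.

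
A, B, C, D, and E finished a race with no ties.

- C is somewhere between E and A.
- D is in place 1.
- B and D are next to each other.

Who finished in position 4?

C

With clues 1–2, D is ruled out for place 4.
With clues 1–3, A, B, and E are ruled out for place 4.
So place 4 is C.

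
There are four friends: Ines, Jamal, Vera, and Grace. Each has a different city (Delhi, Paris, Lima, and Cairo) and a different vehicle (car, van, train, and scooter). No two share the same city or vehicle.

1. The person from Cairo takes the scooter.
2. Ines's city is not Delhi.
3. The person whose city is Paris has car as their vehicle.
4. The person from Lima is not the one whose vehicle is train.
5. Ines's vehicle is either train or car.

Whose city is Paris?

With clues 1–5, Grace, Jamal, and Vera are impossible for the one with city Paris.
That leaves Ines.

Ines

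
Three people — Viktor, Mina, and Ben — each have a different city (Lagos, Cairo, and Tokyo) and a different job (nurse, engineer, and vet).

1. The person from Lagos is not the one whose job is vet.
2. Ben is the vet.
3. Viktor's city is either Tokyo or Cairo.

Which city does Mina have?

Lagos

With clues 1–3, Cairo and Tokyo are impossible for Mina's city.
That leaves Lagos.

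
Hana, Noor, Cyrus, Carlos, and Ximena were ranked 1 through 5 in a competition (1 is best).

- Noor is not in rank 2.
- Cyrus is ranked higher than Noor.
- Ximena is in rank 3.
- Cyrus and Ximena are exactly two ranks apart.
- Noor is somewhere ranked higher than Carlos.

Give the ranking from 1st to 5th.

From clue 1: Noor is in {1,3,4,5}.
From clues 1–2: Noor is in {3,4,5}.
From clues 1–3: Ximena → rank 3.
From clues 1–4: Cyrus → rank 1.
From clues 1–5: Hana → rank 2, Noor → rank 4, Carlos → rank 5.

Cyrus, Hana, Ximena, Noor, Carlos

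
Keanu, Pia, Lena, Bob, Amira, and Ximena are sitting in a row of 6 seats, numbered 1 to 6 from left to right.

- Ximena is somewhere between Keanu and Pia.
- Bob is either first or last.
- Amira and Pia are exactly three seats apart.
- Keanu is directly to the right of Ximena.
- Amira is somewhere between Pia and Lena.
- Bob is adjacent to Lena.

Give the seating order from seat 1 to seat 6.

Pia, Ximena, Keanu, Amira, Lena, Bob

From clue 1: Ximena is in {2,3,4,5}.
From clues 1–2: Bob is in {1,6}.
From clues 1–5: Keanu is in {3,4}.
From clues 1–6: Pia → seat 1, Ximena → seat 2, Keanu → seat 3, Amira → seat 4, Lena → seat 5, Bob → seat 6.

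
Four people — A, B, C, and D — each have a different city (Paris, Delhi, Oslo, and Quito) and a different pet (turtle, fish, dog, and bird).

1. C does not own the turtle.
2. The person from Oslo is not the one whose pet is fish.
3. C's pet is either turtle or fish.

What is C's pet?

fish

Clue 1 rules out turtle for C's pet.
With clues 1–3, bird and dog are impossible for C's pet.
That leaves fish.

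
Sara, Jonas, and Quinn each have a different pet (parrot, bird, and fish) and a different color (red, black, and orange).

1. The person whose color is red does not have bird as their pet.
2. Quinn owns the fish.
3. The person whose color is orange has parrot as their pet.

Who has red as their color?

With clues 1–3, Jonas and Sara are impossible for the one with color red.
That leaves Quinn.

Quinn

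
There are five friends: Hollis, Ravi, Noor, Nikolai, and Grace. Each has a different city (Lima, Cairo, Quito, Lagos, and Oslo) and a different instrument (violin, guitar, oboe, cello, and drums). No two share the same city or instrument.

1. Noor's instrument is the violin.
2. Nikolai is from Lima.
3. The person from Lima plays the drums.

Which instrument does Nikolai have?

Clue 1 rules out violin for Nikolai's instrument.
With clues 1–3, cello, guitar, and oboe are impossible for Nikolai's instrument.
That leaves drums.

drums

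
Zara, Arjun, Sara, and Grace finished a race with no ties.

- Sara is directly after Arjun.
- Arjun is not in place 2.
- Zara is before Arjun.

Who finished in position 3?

With clues 1–2, Sara is ruled out for place 3.
With clues 1–3, Grace and Zara are ruled out for place 3.
So place 3 is Arjun.

Arjun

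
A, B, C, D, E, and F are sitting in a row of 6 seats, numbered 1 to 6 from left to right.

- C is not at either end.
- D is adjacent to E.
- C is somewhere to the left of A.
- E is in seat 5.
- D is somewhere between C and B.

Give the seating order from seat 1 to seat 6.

From clue 1: C is in {2,3,4,5}.
From clues 1–3: A is in {3,4,5,6}.
From clues 1–4: E → seat 5.
From clues 1–5: F → seat 1, C → seat 2, A → seat 3, D → seat 4, B → seat 6.

F, C, A, D, E, B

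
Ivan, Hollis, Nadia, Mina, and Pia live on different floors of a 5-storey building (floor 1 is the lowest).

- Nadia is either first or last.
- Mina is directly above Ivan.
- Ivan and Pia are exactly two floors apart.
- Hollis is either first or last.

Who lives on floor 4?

With clue 1, Nadia is ruled out for floor 4.
With clues 1–4, Hollis, Ivan, and Mina are ruled out for floor 4.
So floor 4 is Pia.

Pia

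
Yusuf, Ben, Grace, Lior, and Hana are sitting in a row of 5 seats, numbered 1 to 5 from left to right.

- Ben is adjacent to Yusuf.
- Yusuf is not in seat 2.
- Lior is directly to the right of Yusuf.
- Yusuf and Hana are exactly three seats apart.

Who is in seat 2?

Grace

With clues 1–2, Yusuf is ruled out for seat 2.
With clues 1–3, Lior is ruled out for seat 2.
With clues 1–4, Ben and Hana are ruled out for seat 2.
So seat 2 is Grace.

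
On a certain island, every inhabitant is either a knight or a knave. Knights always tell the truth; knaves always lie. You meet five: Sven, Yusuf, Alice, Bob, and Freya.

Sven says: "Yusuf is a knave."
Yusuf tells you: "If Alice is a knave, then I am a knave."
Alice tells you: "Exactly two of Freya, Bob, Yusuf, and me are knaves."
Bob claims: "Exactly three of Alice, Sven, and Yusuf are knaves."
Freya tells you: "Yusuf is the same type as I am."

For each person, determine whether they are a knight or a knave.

Consider Sven. Suppose Sven is a knight.
Then no assignment of the remaining roles makes every statement match its speaker's type — contradiction.
So Sven is a knave.
Consider Yusuf. Suppose Yusuf is a knave.
Then Sven's statement comes out true, contradicting Sven being a knave.
So Yusuf is a knight.
With that fixed, Bob's statement is false, so Bob is a knave.
Consider Alice. Suppose Alice is a knave.
Then Yusuf's statement comes out false, contradicting Yusuf being a knight.
So Alice is a knight.
Consider Freya. Suppose Freya is a knight.
Then Alice's statement comes out false, contradicting Alice being a knight.
So Freya is a knave.

Sven: knave, Yusuf: knight, Alice: knight, Bob: knave, Freya: knave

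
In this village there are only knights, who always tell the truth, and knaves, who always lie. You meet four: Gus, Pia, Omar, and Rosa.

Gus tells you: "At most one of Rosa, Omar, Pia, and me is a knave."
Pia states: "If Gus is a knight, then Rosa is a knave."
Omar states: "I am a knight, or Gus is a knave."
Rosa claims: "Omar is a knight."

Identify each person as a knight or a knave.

Gus: knight, Pia: knave, Omar: knight, Rosa: knight

Consider Gus. Suppose Gus is a knave.
Then no assignment of the remaining roles makes every statement match its speaker's type — contradiction.
So Gus is a knight.
Consider Pia. Suppose Pia is a knight.
Then no assignment of the remaining roles makes every statement match its speaker's type — contradiction.
So Pia is a knave.
Consider Omar. Suppose Omar is a knave.
Then Gus's statement comes out false, contradicting Gus being a knight.
So Omar is a knight.
With that fixed, Rosa's statement is true, so Rosa is a knight.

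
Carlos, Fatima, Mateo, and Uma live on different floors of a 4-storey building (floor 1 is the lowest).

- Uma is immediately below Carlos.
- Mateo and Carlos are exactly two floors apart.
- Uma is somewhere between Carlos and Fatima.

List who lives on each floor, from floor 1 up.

From clue 1: Carlos is in {2,3,4}.
From clues 1–3: Fatima → floor 1, Mateo → floor 2, Uma → floor 3, Carlos → floor 4.

Fatima, Mateo, Uma, Carlos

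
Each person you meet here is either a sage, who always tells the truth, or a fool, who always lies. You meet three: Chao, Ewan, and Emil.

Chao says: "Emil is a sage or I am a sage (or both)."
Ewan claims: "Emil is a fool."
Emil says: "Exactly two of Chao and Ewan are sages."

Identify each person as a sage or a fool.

Consider Chao. Suppose Chao is a sage.
Then no assignment of the remaining roles makes every statement match its speaker's type — contradiction.
So Chao is a fool.
With that fixed, Emil's statement is false, so Emil is a fool.
With that fixed, Ewan's statement is true, so Ewan is a sage.

Chao: fool, Ewan: sage, Emil: fool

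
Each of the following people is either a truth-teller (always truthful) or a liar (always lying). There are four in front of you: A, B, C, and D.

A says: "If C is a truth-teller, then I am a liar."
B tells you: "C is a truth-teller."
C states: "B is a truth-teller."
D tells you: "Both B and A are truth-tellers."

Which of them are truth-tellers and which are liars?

A: truth-teller, B: liar, C: liar, D: liar

Consider A. Suppose A is a liar.
Then A's own statement would have to be false, but it can't be — contradiction.
So A is a truth-teller.
Consider B. Suppose B is a truth-teller.
Then no assignment of the remaining roles makes every statement match its speaker's type — contradiction.
So B is a liar.
With that fixed, C's statement is false, so C is a liar.
With that fixed, D's statement is false, so D is a liar.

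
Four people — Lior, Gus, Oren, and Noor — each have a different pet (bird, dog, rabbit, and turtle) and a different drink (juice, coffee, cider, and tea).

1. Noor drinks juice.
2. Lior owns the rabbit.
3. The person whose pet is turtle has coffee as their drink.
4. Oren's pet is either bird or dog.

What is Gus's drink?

coffee

Clue 1 rules out juice for Gus's drink.
With clues 1–4, cider and tea are impossible for Gus's drink.
That leaves coffee.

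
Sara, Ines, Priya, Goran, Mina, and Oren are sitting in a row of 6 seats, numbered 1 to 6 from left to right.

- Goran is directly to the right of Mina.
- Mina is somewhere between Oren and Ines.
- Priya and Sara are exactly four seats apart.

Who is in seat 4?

Goran

With clues 1–3, Ines, Mina, Oren, Priya, and Sara are ruled out for seat 4.
So seat 4 is Goran.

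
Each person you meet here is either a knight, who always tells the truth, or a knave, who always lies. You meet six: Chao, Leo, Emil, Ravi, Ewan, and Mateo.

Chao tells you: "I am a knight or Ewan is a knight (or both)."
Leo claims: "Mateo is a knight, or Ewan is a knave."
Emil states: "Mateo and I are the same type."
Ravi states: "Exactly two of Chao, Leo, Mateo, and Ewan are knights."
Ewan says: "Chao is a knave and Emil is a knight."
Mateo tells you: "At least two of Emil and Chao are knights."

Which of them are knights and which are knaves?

Chao: knight, Leo: knight, Emil: knight, Ravi: knave, Ewan: knave, Mateo: knight

Consider Chao. Suppose Chao is a knave.
Then no assignment of the remaining roles makes every statement match its speaker's type — contradiction.
So Chao is a knight.
With that fixed, Ewan's statement is false, so Ewan is a knave.
With that fixed, Leo's statement is true, so Leo is a knight.
Consider Emil. Suppose Emil is a knave.
Then no assignment of the remaining roles makes every statement match its speaker's type — contradiction.
So Emil is a knight.
With that fixed, Mateo's statement is true, so Mateo is a knight.
With that fixed, Ravi's statement is false, so Ravi is a knave.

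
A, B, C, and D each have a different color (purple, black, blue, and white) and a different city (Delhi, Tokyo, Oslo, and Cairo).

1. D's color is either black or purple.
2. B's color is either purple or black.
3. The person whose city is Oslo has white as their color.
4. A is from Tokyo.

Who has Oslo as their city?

C

With clues 1–3, B and D are impossible for the one with city Oslo.
With clues 1–4, A is impossible for the one with city Oslo.
That leaves C.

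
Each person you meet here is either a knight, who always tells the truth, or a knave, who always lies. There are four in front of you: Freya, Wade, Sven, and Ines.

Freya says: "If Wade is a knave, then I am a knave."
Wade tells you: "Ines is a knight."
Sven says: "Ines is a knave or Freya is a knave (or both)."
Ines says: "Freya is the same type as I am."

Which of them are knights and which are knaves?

Freya: knight, Wade: knight, Sven: knave, Ines: knight

Consider Freya. Suppose Freya is a knave.
Then Freya's own statement would have to be false, but it can't be — contradiction.
So Freya is a knight.
Consider Wade. Suppose Wade is a knave.
Then Freya's statement comes out false, contradicting Freya being a knight.
So Wade is a knight.
Consider Sven. Suppose Sven is a knight.
Then no assignment of the remaining roles makes every statement match its speaker's type — contradiction.
So Sven is a knave.
Consider Ines. Suppose Ines is a knave.
Then Wade's statement comes out false, contradicting Wade being a knight.
So Ines is a knight.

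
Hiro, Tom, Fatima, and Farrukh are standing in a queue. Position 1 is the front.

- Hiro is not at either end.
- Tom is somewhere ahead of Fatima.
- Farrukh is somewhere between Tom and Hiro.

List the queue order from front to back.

From clue 1: Hiro is in {2,3}.
From clues 1–3: Tom → position 1, Farrukh → position 2, Hiro → position 3, Fatima → position 4.

Tom, Farrukh, Hiro, Fatima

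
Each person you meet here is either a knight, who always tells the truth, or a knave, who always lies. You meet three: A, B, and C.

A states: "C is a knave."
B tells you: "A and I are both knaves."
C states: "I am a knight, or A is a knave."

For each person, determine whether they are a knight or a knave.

A: knight, B: knave, C: knave

Consider A. Suppose A is a knave.
Then whichever role B has, B's statement has the wrong truth value — contradiction.
So A is a knight.
With that fixed, B's statement is false, so B is a knave.
Consider C. Suppose C is a knight.
Then A's statement comes out false, contradicting A being a knight.
So C is a knave.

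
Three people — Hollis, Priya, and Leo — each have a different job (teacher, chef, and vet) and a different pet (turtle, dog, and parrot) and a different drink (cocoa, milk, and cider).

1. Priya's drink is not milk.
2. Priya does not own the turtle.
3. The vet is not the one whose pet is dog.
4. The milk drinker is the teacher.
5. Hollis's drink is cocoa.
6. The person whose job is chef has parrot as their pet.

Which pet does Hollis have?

turtle

With clues 1–6, dog and parrot are impossible for Hollis's pet.
That leaves turtle.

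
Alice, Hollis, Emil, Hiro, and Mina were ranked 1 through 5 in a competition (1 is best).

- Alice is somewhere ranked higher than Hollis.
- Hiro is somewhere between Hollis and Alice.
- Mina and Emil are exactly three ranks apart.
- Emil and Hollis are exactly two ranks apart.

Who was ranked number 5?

With clue 1, Alice is ruled out for rank 5.
With clues 1–2, Hiro is ruled out for rank 5.
With clues 1–4, Emil and Hollis are ruled out for rank 5.
So rank 5 is Mina.

Mina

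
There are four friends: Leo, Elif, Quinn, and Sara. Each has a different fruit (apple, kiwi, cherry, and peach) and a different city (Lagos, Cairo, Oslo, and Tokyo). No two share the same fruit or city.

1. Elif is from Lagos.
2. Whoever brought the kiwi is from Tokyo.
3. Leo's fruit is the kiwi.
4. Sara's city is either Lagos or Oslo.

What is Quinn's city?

Clue 1 rules out Lagos for Quinn's city.
With clues 1–3, Tokyo is impossible for Quinn's city.
With clues 1–4, Oslo is impossible for Quinn's city.
That leaves Cairo.

Cairo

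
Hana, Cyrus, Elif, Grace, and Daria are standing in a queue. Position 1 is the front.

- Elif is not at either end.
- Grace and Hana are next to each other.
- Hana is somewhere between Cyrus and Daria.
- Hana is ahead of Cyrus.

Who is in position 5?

Cyrus

With clue 1, Elif is ruled out for position 5.
With clues 1–3, Grace and Hana are ruled out for position 5.
With clues 1–4, Daria is ruled out for position 5.
So position 5 is Cyrus.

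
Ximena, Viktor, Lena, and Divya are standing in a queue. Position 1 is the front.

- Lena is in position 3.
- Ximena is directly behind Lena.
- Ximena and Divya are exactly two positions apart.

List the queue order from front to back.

Viktor, Divya, Lena, Ximena

From clue 1: Lena → position 3.
From clues 1–2: Ximena → position 4.
From clues 1–3: Viktor → position 1, Divya → position 2.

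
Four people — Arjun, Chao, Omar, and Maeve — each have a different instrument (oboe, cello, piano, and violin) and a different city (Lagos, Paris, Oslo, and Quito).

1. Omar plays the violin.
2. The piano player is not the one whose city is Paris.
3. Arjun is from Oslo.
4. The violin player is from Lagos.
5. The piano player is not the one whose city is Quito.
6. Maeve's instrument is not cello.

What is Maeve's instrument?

Clue 1 rules out violin for Maeve's instrument.
With clues 1–5, piano is impossible for Maeve's instrument.
With clues 1–6, cello is impossible for Maeve's instrument.
That leaves oboe.

oboe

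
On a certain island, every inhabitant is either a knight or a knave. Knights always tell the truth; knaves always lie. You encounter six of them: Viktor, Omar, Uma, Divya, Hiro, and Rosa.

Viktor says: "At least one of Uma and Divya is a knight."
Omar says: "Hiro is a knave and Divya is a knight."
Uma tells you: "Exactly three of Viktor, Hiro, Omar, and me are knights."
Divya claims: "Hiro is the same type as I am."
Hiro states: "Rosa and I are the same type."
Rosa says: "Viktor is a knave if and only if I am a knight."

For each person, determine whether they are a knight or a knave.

Viktor: knave, Omar: knave, Uma: knave, Divya: knave, Hiro: knight, Rosa: knight

Consider Viktor. Suppose Viktor is a knight.
Then whichever role Rosa has, Rosa's statement has the wrong truth value — contradiction.
So Viktor is a knave.
Consider Omar. Suppose Omar is a knight.
Then no assignment of the remaining roles makes every statement match its speaker's type — contradiction.
So Omar is a knave.
With that fixed, Uma's statement is false, so Uma is a knave.
Consider Divya. Suppose Divya is a knight.
Then Viktor's statement comes out true, contradicting Viktor being a knave.
So Divya is a knave.
Consider Hiro. Suppose Hiro is a knave.
Then Divya's statement comes out true, contradicting Divya being a knave.
So Hiro is a knight.
Consider Rosa. Suppose Rosa is a knave.
Then Hiro's statement comes out false, contradicting Hiro being a knight.
So Rosa is a knight.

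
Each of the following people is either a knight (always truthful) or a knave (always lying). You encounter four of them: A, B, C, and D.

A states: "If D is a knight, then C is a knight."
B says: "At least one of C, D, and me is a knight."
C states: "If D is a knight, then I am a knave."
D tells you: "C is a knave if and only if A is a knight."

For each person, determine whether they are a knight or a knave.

A: knight, B: knight, C: knight, D: knave

Consider A. Suppose A is a knave.
Then no assignment of the remaining roles makes every statement match its speaker's type — contradiction.
So A is a knight.
Consider B. Suppose B is a knave.
Then no assignment of the remaining roles makes every statement match its speaker's type — contradiction.
So B is a knight.
Consider C. Suppose C is a knave.
Then C's own statement would have to be false, but it can't be — contradiction.
So C is a knight.
With that fixed, D's statement is false, so D is a knave.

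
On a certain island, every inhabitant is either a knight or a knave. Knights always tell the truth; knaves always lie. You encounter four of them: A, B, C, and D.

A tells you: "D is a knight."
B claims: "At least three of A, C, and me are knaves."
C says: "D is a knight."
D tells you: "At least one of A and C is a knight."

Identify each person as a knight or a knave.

Consider A. Suppose A is a knave.
Then no assignment of the remaining roles makes every statement match its speaker's type — contradiction.
So A is a knight.
With that fixed, B's statement is false, so B is a knave.
With that fixed, D's statement is true, so D is a knight.
With that fixed, C's statement is true, so C is a knight.

A: knight, B: knave, C: knight, D: knight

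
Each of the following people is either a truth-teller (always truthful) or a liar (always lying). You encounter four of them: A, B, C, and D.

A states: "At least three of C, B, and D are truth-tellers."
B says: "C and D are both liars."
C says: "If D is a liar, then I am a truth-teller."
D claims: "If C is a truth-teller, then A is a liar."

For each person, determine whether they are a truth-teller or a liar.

Consider A. Suppose A is a truth-teller.
Then no assignment of the remaining roles makes every statement match its speaker's type — contradiction.
So A is a liar.
With that fixed, D's statement is true, so D is a truth-teller.
With that fixed, B's statement is false, so B is a liar.
With that fixed, C's statement is true, so C is a truth-teller.

A: liar, B: liar, C: truth-teller, D: truth-teller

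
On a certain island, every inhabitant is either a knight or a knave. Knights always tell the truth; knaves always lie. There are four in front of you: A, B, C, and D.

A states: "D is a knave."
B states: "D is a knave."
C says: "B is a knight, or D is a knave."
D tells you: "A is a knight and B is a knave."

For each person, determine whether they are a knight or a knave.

A: knight, B: knight, C: knight, D: knave

Consider A. Suppose A is a knave.
Then no assignment of the remaining roles makes every statement match its speaker's type — contradiction.
So A is a knight.
Consider B. Suppose B is a knave.
Then no assignment of the remaining roles makes every statement match its speaker's type — contradiction.
So B is a knight.
With that fixed, C's statement is true, so C is a knight.
With that fixed, D's statement is false, so D is a knave.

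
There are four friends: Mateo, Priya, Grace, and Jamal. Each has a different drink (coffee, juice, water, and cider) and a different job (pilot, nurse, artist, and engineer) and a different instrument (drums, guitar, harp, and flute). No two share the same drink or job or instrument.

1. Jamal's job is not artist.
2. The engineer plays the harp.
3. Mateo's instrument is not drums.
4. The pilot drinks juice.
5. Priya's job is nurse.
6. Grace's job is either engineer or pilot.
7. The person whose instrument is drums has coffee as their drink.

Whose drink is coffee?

Priya

With clues 1–7, Grace, Jamal, and Mateo are impossible for the one with drink coffee.
That leaves Priya.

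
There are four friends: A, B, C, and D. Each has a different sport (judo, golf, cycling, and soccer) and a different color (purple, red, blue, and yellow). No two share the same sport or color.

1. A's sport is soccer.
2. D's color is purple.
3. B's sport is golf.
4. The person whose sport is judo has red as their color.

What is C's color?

red

With clues 1–2, purple is impossible for C's color.
With clues 1–4, blue and yellow are impossible for C's color.
That leaves red.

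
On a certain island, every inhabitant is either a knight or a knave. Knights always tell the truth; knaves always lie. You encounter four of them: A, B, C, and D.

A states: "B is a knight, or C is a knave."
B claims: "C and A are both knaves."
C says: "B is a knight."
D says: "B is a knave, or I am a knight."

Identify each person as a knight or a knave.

Consider A. Suppose A is a knave.
Then no assignment of the remaining roles makes every statement match its speaker's type — contradiction.
So A is a knight.
With that fixed, B's statement is false, so B is a knave.
With that fixed, C's statement is false, so C is a knave.
With that fixed, D's statement is true, so D is a knight.

A: knight, B: knave, C: knave, D: knight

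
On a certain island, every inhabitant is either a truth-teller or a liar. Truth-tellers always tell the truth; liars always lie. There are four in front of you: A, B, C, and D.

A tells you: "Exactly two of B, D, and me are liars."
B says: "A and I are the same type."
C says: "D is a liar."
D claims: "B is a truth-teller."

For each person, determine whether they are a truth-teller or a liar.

Consider A. Suppose A is a liar.
Then whichever role B has, B's statement has the wrong truth value — contradiction.
So A is a truth-teller.
Consider B. Suppose B is a truth-teller.
Then A's statement comes out false, contradicting A being a truth-teller.
So B is a liar.
With that fixed, D's statement is false, so D is a liar.
With that fixed, C's statement is true, so C is a truth-teller.

A: truth-teller, B: liar, C: truth-teller, D: liar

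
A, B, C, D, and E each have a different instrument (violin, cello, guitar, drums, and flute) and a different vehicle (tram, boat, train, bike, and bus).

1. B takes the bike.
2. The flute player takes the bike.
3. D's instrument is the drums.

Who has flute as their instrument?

With clues 1–2, A, C, D, and E are impossible for the one with instrument flute.
That leaves B.

B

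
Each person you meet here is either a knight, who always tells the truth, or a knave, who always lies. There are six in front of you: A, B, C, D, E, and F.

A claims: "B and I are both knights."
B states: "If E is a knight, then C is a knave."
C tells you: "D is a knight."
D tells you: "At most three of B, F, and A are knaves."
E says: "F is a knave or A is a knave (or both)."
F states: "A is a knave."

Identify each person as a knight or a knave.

Regardless of anyone's role, D's statement is true, so D is a knight.
With that fixed, C's statement is true, so C is a knight.
Consider A. Suppose A is a knight.
Then no assignment of the remaining roles makes every statement match its speaker's type — contradiction.
So A is a knave.
With that fixed, E's statement is true, so E is a knight.
With that fixed, F's statement is true, so F is a knight.
With that fixed, B's statement is false, so B is a knave.

A: knave, B: knave, C: knight, D: knight, E: knight, F: knight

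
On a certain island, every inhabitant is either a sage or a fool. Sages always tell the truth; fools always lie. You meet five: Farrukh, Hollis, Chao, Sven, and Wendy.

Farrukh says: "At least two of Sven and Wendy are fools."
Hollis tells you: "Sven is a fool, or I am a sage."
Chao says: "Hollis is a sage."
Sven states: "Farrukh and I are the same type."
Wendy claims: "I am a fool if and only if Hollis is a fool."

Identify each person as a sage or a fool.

Farrukh: sage, Hollis: sage, Chao: sage, Sven: fool, Wendy: fool

Consider Farrukh. Suppose Farrukh is a fool.
Then whichever role Sven has, Sven's statement has the wrong truth value — contradiction.
So Farrukh is a sage.
Consider Hollis. Suppose Hollis is a fool.
Then whichever role Wendy has, Wendy's statement has the wrong truth value — contradiction.
So Hollis is a sage.
With that fixed, Chao's statement is true, so Chao is a sage.
Consider Sven. Suppose Sven is a sage.
Then Farrukh's statement comes out false, contradicting Farrukh being a sage.
So Sven is a fool.
Consider Wendy. Suppose Wendy is a sage.
Then Farrukh's statement comes out false, contradicting Farrukh being a sage.
So Wendy is a fool.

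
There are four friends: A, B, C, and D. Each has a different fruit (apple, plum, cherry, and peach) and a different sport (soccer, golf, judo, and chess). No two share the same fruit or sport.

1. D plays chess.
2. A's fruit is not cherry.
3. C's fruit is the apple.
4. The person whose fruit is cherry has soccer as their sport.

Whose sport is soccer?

Clue 1 rules out D for the one with sport soccer.
With clues 1–4, A and C are impossible for the one with sport soccer.
That leaves B.

B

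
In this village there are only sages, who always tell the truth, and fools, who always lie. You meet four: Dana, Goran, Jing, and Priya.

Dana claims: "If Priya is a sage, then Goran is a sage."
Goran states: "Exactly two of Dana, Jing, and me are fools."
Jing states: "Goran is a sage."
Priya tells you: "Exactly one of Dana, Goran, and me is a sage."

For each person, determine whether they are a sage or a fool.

Consider Dana. Suppose Dana is a sage.
Then no assignment of the remaining roles makes every statement match its speaker's type — contradiction.
So Dana is a fool.
Consider Goran. Suppose Goran is a sage.
Then Dana's statement comes out true, contradicting Dana being a fool.
So Goran is a fool.
With that fixed, Jing's statement is false, so Jing is a fool.
Consider Priya. Suppose Priya is a fool.
Then Dana's statement comes out true, contradicting Dana being a fool.
So Priya is a sage.

Dana: fool, Goran: fool, Jing: fool, Priya: sage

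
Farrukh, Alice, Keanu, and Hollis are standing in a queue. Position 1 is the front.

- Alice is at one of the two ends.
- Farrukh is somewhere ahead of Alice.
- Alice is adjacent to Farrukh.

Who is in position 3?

With clue 1, Alice is ruled out for position 3.
With clues 1–3, Hollis and Keanu are ruled out for position 3.
So position 3 is Farrukh.

Farrukh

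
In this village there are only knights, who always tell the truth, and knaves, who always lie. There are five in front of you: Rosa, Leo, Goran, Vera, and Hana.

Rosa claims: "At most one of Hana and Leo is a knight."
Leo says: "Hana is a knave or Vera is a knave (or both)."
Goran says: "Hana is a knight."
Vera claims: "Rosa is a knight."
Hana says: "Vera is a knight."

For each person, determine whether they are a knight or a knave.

Rosa: knight, Leo: knave, Goran: knight, Vera: knight, Hana: knight

Consider Rosa. Suppose Rosa is a knave.
Then no assignment of the remaining roles makes every statement match its speaker's type — contradiction.
So Rosa is a knight.
With that fixed, Vera's statement is true, so Vera is a knight.
With that fixed, Hana's statement is true, so Hana is a knight.
With that fixed, Leo's statement is false, so Leo is a knave.
With that fixed, Goran's statement is true, so Goran is a knight.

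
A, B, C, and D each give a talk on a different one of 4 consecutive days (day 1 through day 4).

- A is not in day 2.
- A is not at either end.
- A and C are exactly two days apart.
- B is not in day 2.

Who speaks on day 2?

With clue 1, A is ruled out for day 2.
With clues 1–3, C is ruled out for day 2.
With clues 1–4, B is ruled out for day 2.
So day 2 is D.

D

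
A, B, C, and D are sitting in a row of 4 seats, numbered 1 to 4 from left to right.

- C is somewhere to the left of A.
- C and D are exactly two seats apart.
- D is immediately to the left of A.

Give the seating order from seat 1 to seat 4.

From clue 1: A is in {2,3,4}.
From clues 1–3: C → seat 1, B → seat 2, D → seat 3, A → seat 4.

C, B, D, A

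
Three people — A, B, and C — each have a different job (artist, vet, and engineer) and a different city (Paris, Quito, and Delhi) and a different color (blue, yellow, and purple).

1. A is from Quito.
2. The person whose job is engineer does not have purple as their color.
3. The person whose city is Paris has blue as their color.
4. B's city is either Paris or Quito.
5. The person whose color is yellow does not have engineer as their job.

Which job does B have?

With clues 1–5, artist and vet are impossible for B's job.
That leaves engineer.

engineer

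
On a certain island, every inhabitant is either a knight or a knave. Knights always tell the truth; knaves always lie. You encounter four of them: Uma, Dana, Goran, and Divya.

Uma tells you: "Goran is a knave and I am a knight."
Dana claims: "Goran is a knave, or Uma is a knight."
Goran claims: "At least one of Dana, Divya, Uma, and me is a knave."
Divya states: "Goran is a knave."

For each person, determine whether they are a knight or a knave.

Consider Uma. Suppose Uma is a knight.
Then no assignment of the remaining roles makes every statement match its speaker's type — contradiction.
So Uma is a knave.
With that fixed, Goran's statement is true, so Goran is a knight.
With that fixed, Divya's statement is false, so Divya is a knave.
With that fixed, Dana's statement is false, so Dana is a knave.

Uma: knave, Dana: knave, Goran: knight, Divya: knave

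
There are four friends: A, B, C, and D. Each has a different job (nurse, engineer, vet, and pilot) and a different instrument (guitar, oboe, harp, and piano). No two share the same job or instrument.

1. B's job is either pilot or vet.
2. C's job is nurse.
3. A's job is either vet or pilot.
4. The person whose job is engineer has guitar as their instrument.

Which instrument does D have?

With clues 1–4, harp, oboe, and piano are impossible for D's instrument.
That leaves guitar.

guitar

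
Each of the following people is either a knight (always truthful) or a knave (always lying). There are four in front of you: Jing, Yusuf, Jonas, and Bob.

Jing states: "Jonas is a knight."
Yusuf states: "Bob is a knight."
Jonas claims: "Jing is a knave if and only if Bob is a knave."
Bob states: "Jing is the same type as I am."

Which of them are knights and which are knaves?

Consider Jing. Suppose Jing is a knave.
Then whichever role Bob has, Bob's statement has the wrong truth value — contradiction.
So Jing is a knight.
Consider Yusuf. Suppose Yusuf is a knave.
Then no assignment of the remaining roles makes every statement match its speaker's type — contradiction.
So Yusuf is a knight.
Consider Jonas. Suppose Jonas is a knave.
Then Jing's statement comes out false, contradicting Jing being a knight.
So Jonas is a knight.
Consider Bob. Suppose Bob is a knave.
Then Yusuf's statement comes out false, contradicting Yusuf being a knight.
So Bob is a knight.

Jing: knight, Yusuf: knight, Jonas: knight, Bob: knight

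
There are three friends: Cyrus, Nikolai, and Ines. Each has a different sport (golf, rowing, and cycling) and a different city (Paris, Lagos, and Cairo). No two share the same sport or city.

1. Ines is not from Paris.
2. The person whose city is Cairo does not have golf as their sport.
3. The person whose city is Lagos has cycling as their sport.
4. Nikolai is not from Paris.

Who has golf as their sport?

Cyrus

With clues 1–3, Ines is impossible for the one with sport golf.
With clues 1–4, Nikolai is impossible for the one with sport golf.
That leaves Cyrus.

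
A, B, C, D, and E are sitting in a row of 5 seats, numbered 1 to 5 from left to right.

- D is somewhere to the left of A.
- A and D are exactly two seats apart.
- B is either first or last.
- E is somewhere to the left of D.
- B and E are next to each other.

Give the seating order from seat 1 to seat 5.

From clue 1: A is in {2,3,4,5}.
From clues 1–2: A is in {3,4,5}.
From clues 1–3: B is in {1,5}.
From clues 1–4: A is in {4,5}.
From clues 1–5: B → seat 1, E → seat 2, D → seat 3, C → seat 4, A → seat 5.

B, E, D, C, A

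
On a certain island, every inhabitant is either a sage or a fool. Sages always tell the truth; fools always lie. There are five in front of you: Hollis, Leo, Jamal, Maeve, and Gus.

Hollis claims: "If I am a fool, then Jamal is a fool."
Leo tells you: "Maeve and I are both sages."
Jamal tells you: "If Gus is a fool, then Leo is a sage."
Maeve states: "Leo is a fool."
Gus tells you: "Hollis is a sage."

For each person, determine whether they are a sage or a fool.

Hollis: sage, Leo: fool, Jamal: sage, Maeve: sage, Gus: sage

Consider Hollis. Suppose Hollis is a fool.
Then no assignment of the remaining roles makes every statement match its speaker's type — contradiction.
So Hollis is a sage.
With that fixed, Gus's statement is true, so Gus is a sage.
With that fixed, Jamal's statement is true, so Jamal is a sage.
Consider Leo. Suppose Leo is a sage.
Then no assignment of the remaining roles makes every statement match its speaker's type — contradiction.
So Leo is a fool.
With that fixed, Maeve's statement is true, so Maeve is a sage.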